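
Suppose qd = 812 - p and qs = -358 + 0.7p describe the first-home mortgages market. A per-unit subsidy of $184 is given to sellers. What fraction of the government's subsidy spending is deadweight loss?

Pre-subsidy: 812 - p = -358 + 0.7p gives p* = 11700/17, q* = 2104/17.
With the subsidy, sellers receive ps = pb + 184 for each unit, where pb is the price buyers pay.
Supply in terms of pb becomes qs = -358 + 0.7(pb + 184) = -229.2 + 0.7pb. Setting this equal to demand: 812 - pb = -229.2 + 0.7pb, so pb = 10412/17.
Sellers receive ps = 10412/17 + 184 = 13540/17; q' = 812 − 1·(10412/17) = 3392/17.
ΔCS = ½(2104/17 + 3392/17)(11700/17 − 10412/17) = 3539424/289; ΔPS = ½(2104/17 + 3392/17)(13540/17 − 11700/17) = 5056320/289.
Government spending = 184 × 3392/17 = 624128/17.
DWL = ½ × 184 × (3392/17 − 2104/17) = 118496/17; fraction = (118496/17) / (624128/17) = 161/848.

DWL / government spending = 161/848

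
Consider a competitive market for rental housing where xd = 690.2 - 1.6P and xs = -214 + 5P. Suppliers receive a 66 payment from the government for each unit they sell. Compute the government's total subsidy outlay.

Pre-subsidy: 690.2 - 1.6P = -214 + 5P gives P* = 137, x* = 471.
With the subsidy, sellers receive Ps = Pb + 66 for each unit, where Pb is the price buyers pay.
Supply in terms of Pb becomes xs = -214 + 5(Pb + 66) = 116 + 5Pb. Setting this equal to demand: 690.2 - 1.6Pb = 116 + 5Pb, so Pb = 87.
Sellers receive Ps = 87 + 66 = 153; x' = 690.2 − 1.6·87 = 551.
Government outlay = subsidy × quantity = 66 × 551 = 36366.

Government cost = 36366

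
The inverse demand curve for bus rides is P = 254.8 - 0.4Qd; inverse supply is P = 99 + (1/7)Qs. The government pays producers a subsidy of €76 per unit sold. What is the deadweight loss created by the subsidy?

Pre-subsidy: 254.8 - 0.4Q = 99 + (1/7)Q gives Q* = 287 and P* = 140.
With the subsidy, sellers receive Ps = Pb + 76 for each unit, where Pb is the price buyers pay.
On the curves, Pb = 254.8 - 0.4Q and Ps = 99 + (1/7)Q; the wedge Ps − Pb = 76 gives 99 + (1/7)Q − (254.8 - 0.4Q) = 76, so Q' = 427.
Then Pb = 254.8 − 0.4·427 = 84 and Ps = 99 + (1/7)·427 = 160.
The subsidy expands output by 427 − 287 = 140 past the efficient level; on those units the gap between marginal cost and willingness to pay runs from 0 up to 76.
DWL = ½ × 76 × 140 = 5320.

Deadweight loss = €5320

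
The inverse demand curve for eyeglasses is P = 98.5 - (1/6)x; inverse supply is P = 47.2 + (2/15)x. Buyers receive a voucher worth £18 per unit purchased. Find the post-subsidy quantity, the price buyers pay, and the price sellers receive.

Pre-subsidy: 98.5 - (1/6)x = 47.2 + (2/15)x gives x* = 171 and P* = 70.
With the rebate, buyers effectively pay Pb = Ps − 18, where Ps is the price sellers receive.
On the curves, Pb = 98.5 - (1/6)x and Ps = 47.2 + (2/15)x; the wedge Ps − Pb = 18 gives 47.2 + (2/15)x − (98.5 - (1/6)x) = 18, so x' = 231.
Then Pb = 98.5 − (1/6)·231 = 60 and Ps = 47.2 + (2/15)·231 = 78.

x' = 231; buyers pay £60; sellers receive £78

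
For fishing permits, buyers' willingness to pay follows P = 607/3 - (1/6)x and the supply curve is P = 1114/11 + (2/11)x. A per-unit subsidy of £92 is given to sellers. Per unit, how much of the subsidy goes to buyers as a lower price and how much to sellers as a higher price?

Pre-subsidy: 607/3 - (1/6)x = 1114/11 + (2/11)x gives x* = 290 and P* = 154.
With the subsidy, sellers receive Ps = Pb + 92 for each unit, where Pb is the price buyers pay.
On the curves, Pb = 607/3 - (1/6)x and Ps = 1114/11 + (2/11)x; the wedge Ps − Pb = 92 gives 1114/11 + (2/11)x − (607/3 - (1/6)x) = 92, so x' = 554.
Then Pb = 607/3 − (1/6)·554 = 110 and Ps = 1114/11 + (2/11)·554 = 202.
Buyers' price falls by P* − Pb = 154 − 110 = 44; sellers' price rises by Ps − P* = 202 − 154 = 48.

Buyers gain £44 per unit; sellers gain £48 per unit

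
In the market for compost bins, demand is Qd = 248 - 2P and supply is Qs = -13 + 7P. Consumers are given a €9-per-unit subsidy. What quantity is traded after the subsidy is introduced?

Q' = 204

Pre-subsidy: 248 - 2P = -13 + 7P gives P* = 29, Q* = 190.
With the rebate, buyers effectively pay Pb = Ps − 9, where Ps is the price sellers receive.
Demand in terms of Ps becomes Qd = 248 − 2(Ps − 9) = 266 - 2Ps. Setting this equal to supply: 266 - 2Ps = -13 + 7Ps, so Ps = 31.
Buyers pay Pb = 31 − 9 = 22; Q' = -13 + 7·31 = 204.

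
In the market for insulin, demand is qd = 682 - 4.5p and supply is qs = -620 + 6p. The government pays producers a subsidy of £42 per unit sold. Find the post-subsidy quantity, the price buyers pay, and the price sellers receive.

Pre-subsidy: 682 - 4.5p = -620 + 6p gives p* = 124, q* = 124.
With the subsidy, sellers receive ps = pb + 42 for each unit, where pb is the price buyers pay.
Supply in terms of pb becomes qs = -620 + 6(pb + 42) = -368 + 6pb. Setting this equal to demand: 682 - 4.5pb = -368 + 6pb, so pb = 100.
Sellers receive ps = 100 + 42 = 142; q' = 682 − 4.5·100 = 232.

q' = 232; buyers pay £100; sellers receive £142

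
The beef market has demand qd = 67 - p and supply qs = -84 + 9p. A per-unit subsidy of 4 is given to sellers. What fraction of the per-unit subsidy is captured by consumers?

Pre-subsidy: 67 - p = -84 + 9p gives p* = 15.1, q* = 51.9.
With the subsidy, sellers receive ps = pb + 4 for each unit, where pb is the price buyers pay.
Supply in terms of pb becomes qs = -84 + 9(pb + 4) = -48 + 9pb. Setting this equal to demand: 67 - pb = -48 + 9pb, so pb = 11.5.
Sellers receive ps = 11.5 + 4 = 15.5; q' = 67 − 1·11.5 = 55.5.
Buyers' price falls by p* − pb = 15.1 − 11.5 = 3.6; sellers' price rises by ps − p* = 15.5 − 15.1 = 0.4.
So consumers capture 3.6/4 = 0.9 of each unit of subsidy.

Consumer share = 0.9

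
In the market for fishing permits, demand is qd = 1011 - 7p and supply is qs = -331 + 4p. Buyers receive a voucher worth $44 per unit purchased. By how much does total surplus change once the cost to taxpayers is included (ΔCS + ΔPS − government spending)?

Net change in total surplus = -$2464

Pre-subsidy: 1011 - 7p = -331 + 4p gives p* = 122, q* = 157.
With the rebate, buyers effectively pay pb = ps − 44, where ps is the price sellers receive.
Demand in terms of ps becomes qd = 1011 − 7(ps − 44) = 1319 - 7ps. Setting this equal to supply: 1319 - 7ps = -331 + 4ps, so ps = 150.
Buyers pay pb = 150 − 44 = 106; q' = -331 + 4·150 = 269.
ΔCS = ½(157 + 269)(122 − 106) = 3408; ΔPS = ½(157 + 269)(150 − 122) = 5964.
Government spending = 44 × 269 = 11836.
Net change = 3408 + 5964 − 11836 = -2464. The loss equals the DWL triangle ½·44·112.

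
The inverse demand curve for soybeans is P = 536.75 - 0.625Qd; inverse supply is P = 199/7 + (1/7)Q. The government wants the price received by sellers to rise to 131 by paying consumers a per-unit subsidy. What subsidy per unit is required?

Required subsidy s = 43 per unit

At a seller price of 131, quantity supplied is -199 + 7·131 = 718.
Buyers absorb 718 only when they pay Pb = 536.75 − 0.625·718 = 88.
s = Ps − Pb = 131 − 88 = 43.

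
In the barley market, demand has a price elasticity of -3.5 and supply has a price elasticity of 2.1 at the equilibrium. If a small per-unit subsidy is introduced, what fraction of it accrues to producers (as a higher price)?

Producer share = 0.625

For a small subsidy around the equilibrium, the benefit split depends on the relative slopes, which at a point are proportional to the elasticities.
Buyer share = εs/(εs + |εd|) = 2.1/(2.1 + 3.5) = 0.375; seller share = |εd|/(εs + |εd|) = 0.625.
So producers capture 0.625 of the subsidy.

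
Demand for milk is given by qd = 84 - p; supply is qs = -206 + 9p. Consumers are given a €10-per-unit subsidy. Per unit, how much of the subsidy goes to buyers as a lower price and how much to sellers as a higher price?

Pre-subsidy: 84 - p = -206 + 9p gives p* = 29, q* = 55.
With the rebate, buyers effectively pay pb = ps − 10, where ps is the price sellers receive.
Demand in terms of ps becomes qd = 84 − 1(ps − 10) = 94 - ps. Setting this equal to supply: 94 - ps = -206 + 9ps, so ps = 30.
Buyers pay pb = 30 − 10 = 20; q' = -206 + 9·30 = 64.
Buyers' price falls by p* − pb = 29 − 20 = 9; sellers' price rises by ps − p* = 30 − 29 = 1.

Buyers gain €9 per unit; sellers gain €1 per unit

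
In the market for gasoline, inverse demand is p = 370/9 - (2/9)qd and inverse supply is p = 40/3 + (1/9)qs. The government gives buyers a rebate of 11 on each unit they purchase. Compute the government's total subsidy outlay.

Pre-subsidy: 370/9 - (2/9)q = 40/3 + (1/9)q gives q* = 250/3 and p* = 610/27.
With the rebate, buyers effectively pay pb = ps − 11, where ps is the price sellers receive.
On the curves, pb = 370/9 - (2/9)q and ps = 40/3 + (1/9)q; the wedge ps − pb = 11 gives 40/3 + (1/9)q − (370/9 - (2/9)q) = 11, so q' = 349/3.
Then pb = 370/9 − (2/9)·(349/3) = 412/27 and ps = 40/3 + (1/9)·(349/3) = 709/27.
Government outlay = subsidy × quantity = 11 × 349/3 = 3839/3.

Government cost = 3839/3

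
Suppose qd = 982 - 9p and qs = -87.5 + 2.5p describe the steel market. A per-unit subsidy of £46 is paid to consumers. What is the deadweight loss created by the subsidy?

Pre-subsidy: 982 - 9p = -87.5 + 2.5p gives p* = 93, q* = 145.
With the rebate, buyers effectively pay pb = ps − 46, where ps is the price sellers receive.
Demand in terms of ps becomes qd = 982 − 9(ps − 46) = 1396 - 9ps. Setting this equal to supply: 1396 - 9ps = -87.5 + 2.5ps, so ps = 129.
Buyers pay pb = 129 − 46 = 83; q' = -87.5 + 2.5·129 = 235.
The subsidy expands output by 235 − 145 = 90 past the efficient level; on those units the gap between marginal cost and willingness to pay runs from 0 up to 46.
DWL = ½ × 46 × 90 = 2070.

Deadweight loss = £2070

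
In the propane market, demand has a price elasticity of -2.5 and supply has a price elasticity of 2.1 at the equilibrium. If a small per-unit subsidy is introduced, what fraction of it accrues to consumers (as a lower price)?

For a small subsidy around the equilibrium, the benefit split depends on the relative slopes, which at a point are proportional to the elasticities.
Buyer share = εs/(εs + |εd|) = 2.1/(2.1 + 2.5) = 21/46; seller share = |εd|/(εs + |εd|) = 25/46.

Consumer share = 21/46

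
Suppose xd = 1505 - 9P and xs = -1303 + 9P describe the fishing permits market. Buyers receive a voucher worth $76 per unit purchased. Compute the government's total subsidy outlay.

Pre-subsidy: 1505 - 9P = -1303 + 9P gives P* = 156, x* = 101.
With the rebate, buyers effectively pay Pb = Ps − 76, where Ps is the price sellers receive.
Demand in terms of Ps becomes xd = 1505 − 9(Ps − 76) = 2189 - 9Ps. Setting this equal to supply: 2189 - 9Ps = -1303 + 9Ps, so Ps = 194.
Buyers pay Pb = 194 − 76 = 118; x' = -1303 + 9·194 = 443.
Government outlay = subsidy × quantity = 76 × 443 = 33668.

Government cost = $33668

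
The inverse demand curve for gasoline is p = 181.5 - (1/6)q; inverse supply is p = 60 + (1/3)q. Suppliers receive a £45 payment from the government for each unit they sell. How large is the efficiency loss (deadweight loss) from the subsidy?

Pre-subsidy: 181.5 - (1/6)q = 60 + (1/3)q gives q* = 243 and p* = 141.
With the subsidy, sellers receive ps = pb + 45 for each unit, where pb is the price buyers pay.
On the curves, pb = 181.5 - (1/6)q and ps = 60 + (1/3)q; the wedge ps − pb = 45 gives 60 + (1/3)q − (181.5 - (1/6)q) = 45, so q' = 333.
Then pb = 181.5 − (1/6)·333 = 126 and ps = 60 + (1/3)·333 = 171.
The subsidy expands output by 333 − 243 = 90 past the efficient level; on those units the gap between marginal cost and willingness to pay runs from 0 up to 45.
DWL = ½ × 45 × 90 = 2025.

Deadweight loss = £2025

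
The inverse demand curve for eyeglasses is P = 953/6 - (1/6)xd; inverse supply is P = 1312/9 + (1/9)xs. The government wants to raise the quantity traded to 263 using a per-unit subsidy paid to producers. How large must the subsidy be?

Required subsidy s = 60 per unit

At x = 263, from the demand curve buyers pay Pb = 953/6 − (1/6)·263 = 115; from the supply curve sellers need Ps = 1312/9 + (1/9)·263 = 175.
The subsidy must fill the gap: s = Ps − Pb = 175 − 115 = 60.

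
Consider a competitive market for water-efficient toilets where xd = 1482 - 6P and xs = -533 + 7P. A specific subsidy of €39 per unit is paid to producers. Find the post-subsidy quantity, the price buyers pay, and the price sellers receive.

x' = 678; buyers pay €134; sellers receive €173

Pre-subsidy: 1482 - 6P = -533 + 7P gives P* = 155, x* = 552.
With the subsidy, sellers receive Ps = Pb + 39 for each unit, where Pb is the price buyers pay.
Supply in terms of Pb becomes xs = -533 + 7(Pb + 39) = -260 + 7Pb. Setting this equal to demand: 1482 - 6Pb = -260 + 7Pb, so Pb = 134.
Sellers receive Ps = 134 + 39 = 173; x' = 1482 − 6·134 = 678.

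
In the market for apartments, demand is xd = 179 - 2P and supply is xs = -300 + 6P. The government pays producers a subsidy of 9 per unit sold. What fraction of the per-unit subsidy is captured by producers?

Pre-subsidy: 179 - 2P = -300 + 6P gives P* = 59.875, x* = 59.25.
With the subsidy, sellers receive Ps = Pb + 9 for each unit, where Pb is the price buyers pay.
Supply in terms of Pb becomes xs = -300 + 6(Pb + 9) = -246 + 6Pb. Setting this equal to demand: 179 - 2Pb = -246 + 6Pb, so Pb = 53.125.
Sellers receive Ps = 53.125 + 9 = 62.125; x' = 179 − 2·53.125 = 72.75.
Buyers' price falls by P* − Pb = 59.875 − 53.125 = 6.75; sellers' price rises by Ps − P* = 62.125 − 59.875 = 2.25.
So producers capture 2.25/9 = 0.25 of each unit of subsidy.

Producer share = 0.25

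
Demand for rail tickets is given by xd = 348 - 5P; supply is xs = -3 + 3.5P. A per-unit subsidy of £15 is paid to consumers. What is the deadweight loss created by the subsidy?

Pre-subsidy: 348 - 5P = -3 + 3.5P gives P* = 702/17, x* = 2406/17.
With the rebate, buyers effectively pay Pb = Ps − 15, where Ps is the price sellers receive.
Demand in terms of Ps becomes xd = 348 − 5(Ps − 15) = 423 - 5Ps. Setting this equal to supply: 423 - 5Ps = -3 + 3.5Ps, so Ps = 852/17.
Buyers pay Pb = 852/17 − 15 = 597/17; x' = -3 + 3.5·(852/17) = 2931/17.
The subsidy expands output by 2931/17 − 2406/17 = 525/17 past the efficient level; on those units the gap between marginal cost and willingness to pay runs from 0 up to 15.
DWL = ½ × 15 × 525/17 = 7875/34.

Deadweight loss = 7875/34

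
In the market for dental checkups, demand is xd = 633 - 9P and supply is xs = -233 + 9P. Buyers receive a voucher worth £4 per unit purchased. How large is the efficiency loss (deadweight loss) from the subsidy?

Pre-subsidy: 633 - 9P = -233 + 9P gives P* = 433/9, x* = 200.
With the rebate, buyers effectively pay Pb = Ps − 4, where Ps is the price sellers receive.
Demand in terms of Ps becomes xd = 633 − 9(Ps − 4) = 669 - 9Ps. Setting this equal to supply: 669 - 9Ps = -233 + 9Ps, so Ps = 451/9.
Buyers pay Pb = 451/9 − 4 = 415/9; x' = -233 + 9·(451/9) = 218.
The subsidy expands output by 218 − 200 = 18 past the efficient level; on those units the gap between marginal cost and willingness to pay runs from 0 up to 4.
DWL = ½ × 4 × 18 = 36.

Deadweight loss = £36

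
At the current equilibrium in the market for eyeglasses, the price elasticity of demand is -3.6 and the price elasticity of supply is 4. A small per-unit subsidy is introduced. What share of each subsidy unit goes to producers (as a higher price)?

For a small subsidy around the equilibrium, the benefit split depends on the relative slopes, which at a point are proportional to the elasticities.
Buyer share = εs/(εs + |εd|) = 4/(4 + 3.6) = 10/19; seller share = |εd|/(εs + |εd|) = 9/19.
So producers capture 9/19 of the subsidy.

Producer share = 9/19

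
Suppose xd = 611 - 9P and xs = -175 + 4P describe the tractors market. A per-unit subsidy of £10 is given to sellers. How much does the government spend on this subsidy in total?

Government cost = 12290/13

Pre-subsidy: 611 - 9P = -175 + 4P gives P* = 786/13, x* = 869/13.
With the subsidy, sellers receive Ps = Pb + 10 for each unit, where Pb is the price buyers pay.
Supply in terms of Pb becomes xs = -175 + 4(Pb + 10) = -135 + 4Pb. Setting this equal to demand: 611 - 9Pb = -135 + 4Pb, so Pb = 746/13.
Sellers receive Ps = 746/13 + 10 = 876/13; x' = 611 − 9·(746/13) = 1229/13.
Government outlay = subsidy × quantity = 10 × 1229/13 = 12290/13.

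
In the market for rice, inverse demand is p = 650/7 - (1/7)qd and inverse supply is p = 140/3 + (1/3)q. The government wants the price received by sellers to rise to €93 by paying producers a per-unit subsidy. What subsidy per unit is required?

At a seller price of 93, quantity supplied is -140 + 3·93 = 139.
Buyers absorb 139 only when they pay pb = 650/7 − (1/7)·139 = 73.
s = ps − pb = 93 − 73 = 20.

Required subsidy s = €20 per unit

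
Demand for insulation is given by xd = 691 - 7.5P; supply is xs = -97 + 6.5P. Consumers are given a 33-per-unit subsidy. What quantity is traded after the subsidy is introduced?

x' = 21491/56

Pre-subsidy: 691 - 7.5P = -97 + 6.5P gives P* = 394/7, x* = 1882/7.
With the rebate, buyers effectively pay Pb = Ps − 33, where Ps is the price sellers receive.
Demand in terms of Ps becomes xd = 691 − 7.5(Ps − 33) = 938.5 - 7.5Ps. Setting this equal to supply: 938.5 - 7.5Ps = -97 + 6.5Ps, so Ps = 2071/28.
Buyers pay Pb = 2071/28 − 33 = 1147/28; x' = -97 + 6.5·(2071/28) = 21491/56.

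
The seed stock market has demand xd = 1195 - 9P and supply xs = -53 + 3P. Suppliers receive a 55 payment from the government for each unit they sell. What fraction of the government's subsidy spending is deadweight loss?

DWL / government spending = 495/3062

Pre-subsidy: 1195 - 9P = -53 + 3P gives P* = 104, x* = 259.
With the subsidy, sellers receive Ps = Pb + 55 for each unit, where Pb is the price buyers pay.
Supply in terms of Pb becomes xs = -53 + 3(Pb + 55) = 112 + 3Pb. Setting this equal to demand: 1195 - 9Pb = 112 + 3Pb, so Pb = 90.25.
Sellers receive Ps = 90.25 + 55 = 145.25; x' = 1195 − 9·90.25 = 382.75.
ΔCS = ½(259 + 382.75)(104 − 90.25) = 4412.03125; ΔPS = ½(259 + 382.75)(145.25 − 104) = 13236.09375.
Government spending = 55 × 382.75 = 21051.25.
DWL = ½ × 55 × (382.75 − 259) = 3403.125; fraction = 3403.125 / 21051.25 = 495/3062.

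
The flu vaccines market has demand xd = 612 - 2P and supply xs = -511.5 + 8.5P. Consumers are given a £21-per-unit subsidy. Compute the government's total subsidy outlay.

Pre-subsidy: 612 - 2P = -511.5 + 8.5P gives P* = 107, x* = 398.
With the rebate, buyers effectively pay Pb = Ps − 21, where Ps is the price sellers receive.
Demand in terms of Ps becomes xd = 612 − 2(Ps − 21) = 654 - 2Ps. Setting this equal to supply: 654 - 2Ps = -511.5 + 8.5Ps, so Ps = 111.
Buyers pay Pb = 111 − 21 = 90; x' = -511.5 + 8.5·111 = 432.
Government outlay = subsidy × quantity = 21 × 432 = 9072.

Government cost = £9072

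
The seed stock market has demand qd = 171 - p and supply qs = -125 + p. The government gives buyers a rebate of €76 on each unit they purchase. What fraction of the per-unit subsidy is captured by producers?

Pre-subsidy: 171 - p = -125 + p gives p* = 148, q* = 23.
With the rebate, buyers effectively pay pb = ps − 76, where ps is the price sellers receive.
Demand in terms of ps becomes qd = 171 − 1(ps − 76) = 247 - ps. Setting this equal to supply: 247 - ps = -125 + ps, so ps = 186.
Buyers pay pb = 186 − 76 = 110; q' = -125 + 1·186 = 61.
Buyers' price falls by p* − pb = 148 − 110 = 38; sellers' price rises by ps − p* = 186 − 148 = 38.
So producers capture 38/76 = 0.5 of each unit of subsidy.

Producer share = 0.5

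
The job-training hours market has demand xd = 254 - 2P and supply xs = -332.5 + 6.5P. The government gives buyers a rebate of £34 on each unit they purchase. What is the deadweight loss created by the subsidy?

Deadweight loss = £884

Pre-subsidy: 254 - 2P = -332.5 + 6.5P gives P* = 69, x* = 116.
With the rebate, buyers effectively pay Pb = Ps − 34, where Ps is the price sellers receive.
Demand in terms of Ps becomes xd = 254 − 2(Ps − 34) = 322 - 2Ps. Setting this equal to supply: 322 - 2Ps = -332.5 + 6.5Ps, so Ps = 77.
Buyers pay Pb = 77 − 34 = 43; x' = -332.5 + 6.5·77 = 168.
The subsidy expands output by 168 − 116 = 52 past the efficient level; on those units the gap between marginal cost and willingness to pay runs from 0 up to 34.
DWL = ½ × 34 × 52 = 884.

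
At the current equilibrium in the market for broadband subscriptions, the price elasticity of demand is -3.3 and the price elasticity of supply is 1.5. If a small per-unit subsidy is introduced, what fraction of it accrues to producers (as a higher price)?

Producer share = 0.6875

For a small subsidy around the equilibrium, the benefit split depends on the relative slopes, which at a point are proportional to the elasticities.
Buyer share = εs/(εs + |εd|) = 1.5/(1.5 + 3.3) = 0.3125; seller share = |εd|/(εs + |εd|) = 0.6875.
So producers capture 0.6875 of the subsidy.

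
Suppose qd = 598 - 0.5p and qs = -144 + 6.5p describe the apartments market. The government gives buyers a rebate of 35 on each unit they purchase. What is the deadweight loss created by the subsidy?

Deadweight loss = 284.375

Pre-subsidy: 598 - 0.5p = -144 + 6.5p gives p* = 106, q* = 545.
With the rebate, buyers effectively pay pb = ps − 35, where ps is the price sellers receive.
Demand in terms of ps becomes qd = 598 − 0.5(ps − 35) = 615.5 - 0.5ps. Setting this equal to supply: 615.5 - 0.5ps = -144 + 6.5ps, so ps = 108.5.
Buyers pay pb = 108.5 − 35 = 73.5; q' = -144 + 6.5·108.5 = 561.25.
The subsidy expands output by 561.25 − 545 = 16.25 past the efficient level; on those units the gap between marginal cost and willingness to pay runs from 0 up to 35.
DWL = ½ × 35 × 16.25 = 284.375.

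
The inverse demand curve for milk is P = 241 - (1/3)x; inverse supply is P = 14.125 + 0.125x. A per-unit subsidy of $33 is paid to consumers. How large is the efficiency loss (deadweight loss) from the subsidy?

Deadweight loss = $1188

Pre-subsidy: 241 - (1/3)x = 14.125 + 0.125x gives x* = 495 and P* = 76.
With the rebate, buyers effectively pay Pb = Ps − 33, where Ps is the price sellers receive.
On the curves, Pb = 241 - (1/3)x and Ps = 14.125 + 0.125x; the wedge Ps − Pb = 33 gives 14.125 + 0.125x − (241 - (1/3)x) = 33, so x' = 567.
Then Pb = 241 − (1/3)·567 = 52 and Ps = 14.125 + 0.125·567 = 85.
The subsidy expands output by 567 − 495 = 72 past the efficient level; on those units the gap between marginal cost and willingness to pay runs from 0 up to 33.
DWL = ½ × 33 × 72 = 1188.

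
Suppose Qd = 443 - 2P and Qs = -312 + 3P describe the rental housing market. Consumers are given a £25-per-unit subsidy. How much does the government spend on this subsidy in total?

Pre-subsidy: 443 - 2P = -312 + 3P gives P* = 151, Q* = 141.
With the rebate, buyers effectively pay Pb = Ps − 25, where Ps is the price sellers receive.
Demand in terms of Ps becomes Qd = 443 − 2(Ps − 25) = 493 - 2Ps. Setting this equal to supply: 493 - 2Ps = -312 + 3Ps, so Ps = 161.
Buyers pay Pb = 161 − 25 = 136; Q' = -312 + 3·161 = 171.
Government outlay = subsidy × quantity = 25 × 171 = 4275.

Government cost = £4275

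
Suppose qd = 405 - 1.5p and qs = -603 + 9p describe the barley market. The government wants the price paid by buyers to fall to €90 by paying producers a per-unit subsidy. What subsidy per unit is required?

At a buyer price of 90, quantity demanded is 405 − 1.5·90 = 270.
Sellers supply 270 only when they receive ps with -603 + 9·ps = 270, i.e. ps = 97.
s = ps − pb = 97 − 90 = 7.

Required subsidy s = €7 per unit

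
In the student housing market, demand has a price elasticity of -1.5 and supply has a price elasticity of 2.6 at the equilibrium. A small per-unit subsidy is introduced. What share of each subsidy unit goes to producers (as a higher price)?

For a small subsidy around the equilibrium, the benefit split depends on the relative slopes, which at a point are proportional to the elasticities.
Buyer share = εs/(εs + |εd|) = 2.6/(2.6 + 1.5) = 26/41; seller share = |εd|/(εs + |εd|) = 15/41.
So producers capture 15/41 of the subsidy.

Producer share = 15/41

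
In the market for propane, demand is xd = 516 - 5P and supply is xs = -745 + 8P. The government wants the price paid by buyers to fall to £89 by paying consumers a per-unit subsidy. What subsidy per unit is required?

At a buyer price of 89, quantity demanded is 516 − 5·89 = 71.
Sellers supply 71 only when they receive Ps with -745 + 8·Ps = 71, i.e. Ps = 102.
s = Ps − Pb = 102 − 89 = 13.

Required subsidy s = £13 per unit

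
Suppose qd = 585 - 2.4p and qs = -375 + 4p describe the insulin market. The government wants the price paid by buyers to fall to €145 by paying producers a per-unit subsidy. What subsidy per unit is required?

At a buyer price of 145, quantity demanded is 585 − 2.4·145 = 237.
Sellers supply 237 only when they receive ps with -375 + 4·ps = 237, i.e. ps = 153.
s = ps − pb = 153 − 145 = 8.

Required subsidy s = €8 per unit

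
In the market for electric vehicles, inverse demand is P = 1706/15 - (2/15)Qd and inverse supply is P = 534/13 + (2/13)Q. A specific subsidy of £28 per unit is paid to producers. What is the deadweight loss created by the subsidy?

Pre-subsidy: 1706/15 - (2/15)Q = 534/13 + (2/13)Q gives Q* = 253 and P* = 80.
With the subsidy, sellers receive Ps = Pb + 28 for each unit, where Pb is the price buyers pay.
On the curves, Pb = 1706/15 - (2/15)Q and Ps = 534/13 + (2/13)Q; the wedge Ps − Pb = 28 gives 534/13 + (2/13)Q − (1706/15 - (2/15)Q) = 28, so Q' = 350.5.
Then Pb = 1706/15 − (2/15)·350.5 = 67 and Ps = 534/13 + (2/13)·350.5 = 95.
The subsidy expands output by 350.5 − 253 = 97.5 past the efficient level; on those units the gap between marginal cost and willingness to pay runs from 0 up to 28.
DWL = ½ × 28 × 97.5 = 1365.

Deadweight loss = £1365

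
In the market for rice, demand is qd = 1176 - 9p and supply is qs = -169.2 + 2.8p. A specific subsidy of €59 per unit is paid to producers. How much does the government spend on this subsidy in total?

Pre-subsidy: 1176 - 9p = -169.2 + 2.8p gives p* = 114, q* = 150.
With the subsidy, sellers receive ps = pb + 59 for each unit, where pb is the price buyers pay.
Supply in terms of pb becomes qs = -169.2 + 2.8(pb + 59) = -4 + 2.8pb. Setting this equal to demand: 1176 - 9pb = -4 + 2.8pb, so pb = 100.
Sellers receive ps = 100 + 59 = 159; q' = 1176 − 9·100 = 276.
Government outlay = subsidy × quantity = 59 × 276 = 16284.

Government cost = €16284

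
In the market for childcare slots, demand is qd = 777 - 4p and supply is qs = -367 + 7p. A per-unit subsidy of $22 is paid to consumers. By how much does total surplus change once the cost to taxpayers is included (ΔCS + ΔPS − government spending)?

Net change in total surplus = -$616

Pre-subsidy: 777 - 4p = -367 + 7p gives p* = 104, q* = 361.
With the rebate, buyers effectively pay pb = ps − 22, where ps is the price sellers receive.
Demand in terms of ps becomes qd = 777 − 4(ps − 22) = 865 - 4ps. Setting this equal to supply: 865 - 4ps = -367 + 7ps, so ps = 112.
Buyers pay pb = 112 − 22 = 90; q' = -367 + 7·112 = 417.
ΔCS = ½(361 + 417)(104 − 90) = 5446; ΔPS = ½(361 + 417)(112 − 104) = 3112.
Government spending = 22 × 417 = 9174.
Net change = 5446 + 3112 − 9174 = -616. The loss equals the DWL triangle ½·22·56.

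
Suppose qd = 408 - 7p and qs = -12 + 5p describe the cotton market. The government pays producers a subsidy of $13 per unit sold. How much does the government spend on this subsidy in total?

Government cost = 31343/12

Pre-subsidy: 408 - 7p = -12 + 5p gives p* = 35, q* = 163.
With the subsidy, sellers receive ps = pb + 13 for each unit, where pb is the price buyers pay.
Supply in terms of pb becomes qs = -12 + 5(pb + 13) = 53 + 5pb. Setting this equal to demand: 408 - 7pb = 53 + 5pb, so pb = 355/12.
Sellers receive ps = 355/12 + 13 = 511/12; q' = 408 − 7·(355/12) = 2411/12.
Government outlay = subsidy × quantity = 13 × 2411/12 = 31343/12.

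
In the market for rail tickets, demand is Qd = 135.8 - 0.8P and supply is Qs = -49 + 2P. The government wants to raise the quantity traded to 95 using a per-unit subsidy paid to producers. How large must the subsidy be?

Required subsidy s = 21 per unit

At Q = 95, invert demand for the buyer price: Pb = (135.8 − 95)/0.8 = 51; invert supply for the seller price: Ps = (95 − (-49))/2 = 72.
The subsidy must fill the gap: s = Ps − Pb = 72 − 51 = 21.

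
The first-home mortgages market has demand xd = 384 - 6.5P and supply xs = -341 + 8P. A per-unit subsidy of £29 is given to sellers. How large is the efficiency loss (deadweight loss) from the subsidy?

Pre-subsidy: 384 - 6.5P = -341 + 8P gives P* = 50, x* = 59.
With the subsidy, sellers receive Ps = Pb + 29 for each unit, where Pb is the price buyers pay.
Supply in terms of Pb becomes xs = -341 + 8(Pb + 29) = -109 + 8Pb. Setting this equal to demand: 384 - 6.5Pb = -109 + 8Pb, so Pb = 34.
Sellers receive Ps = 34 + 29 = 63; x' = 384 − 6.5·34 = 163.
The subsidy expands output by 163 − 59 = 104 past the efficient level; on those units the gap between marginal cost and willingness to pay runs from 0 up to 29.
DWL = ½ × 29 × 104 = 1508.

Deadweight loss = £1508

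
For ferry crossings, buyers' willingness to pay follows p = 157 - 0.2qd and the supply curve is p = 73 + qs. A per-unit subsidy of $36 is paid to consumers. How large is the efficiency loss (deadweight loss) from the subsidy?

Deadweight loss = $540

Pre-subsidy: 157 - 0.2q = 73 + q gives q* = 70 and p* = 143.
With the rebate, buyers effectively pay pb = ps − 36, where ps is the price sellers receive.
On the curves, pb = 157 - 0.2q and ps = 73 + q; the wedge ps − pb = 36 gives 73 + q − (157 - 0.2q) = 36, so q' = 100.
Then pb = 157 − 0.2·100 = 137 and ps = 73 + 1·100 = 173.
The subsidy expands output by 100 − 70 = 30 past the efficient level; on those units the gap between marginal cost and willingness to pay runs from 0 up to 36.
DWL = ½ × 36 × 30 = 540.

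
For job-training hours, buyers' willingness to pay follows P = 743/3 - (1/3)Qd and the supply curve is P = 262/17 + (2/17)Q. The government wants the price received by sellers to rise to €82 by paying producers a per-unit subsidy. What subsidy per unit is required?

At a seller price of 82, quantity supplied is -131 + 8.5·82 = 566.
Buyers absorb 566 only when they pay Pb = 743/3 − (1/3)·566 = 59.
s = Ps − Pb = 82 − 59 = 23.

Required subsidy s = €23 per unit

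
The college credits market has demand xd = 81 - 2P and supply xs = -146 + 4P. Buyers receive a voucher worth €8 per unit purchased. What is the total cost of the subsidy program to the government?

Government cost = €128

Pre-subsidy: 81 - 2P = -146 + 4P gives P* = 227/6, x* = 16/3.
With the rebate, buyers effectively pay Pb = Ps − 8, where Ps is the price sellers receive.
Demand in terms of Ps becomes xd = 81 − 2(Ps − 8) = 97 - 2Ps. Setting this equal to supply: 97 - 2Ps = -146 + 4Ps, so Ps = 40.5.
Buyers pay Pb = 40.5 − 8 = 32.5; x' = -146 + 4·40.5 = 16.
Government outlay = subsidy × quantity = 8 × 16 = 128.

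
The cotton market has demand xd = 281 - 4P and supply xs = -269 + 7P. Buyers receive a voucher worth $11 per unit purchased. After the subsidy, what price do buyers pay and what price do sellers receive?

Pre-subsidy: 281 - 4P = -269 + 7P gives P* = 50, x* = 81.
With the rebate, buyers effectively pay Pb = Ps − 11, where Ps is the price sellers receive.
Demand in terms of Ps becomes xd = 281 − 4(Ps − 11) = 325 - 4Ps. Setting this equal to supply: 325 - 4Ps = -269 + 7Ps, so Ps = 54.
Buyers pay Pb = 54 − 11 = 43; x' = -269 + 7·54 = 109.

Buyers pay $43; sellers receive $54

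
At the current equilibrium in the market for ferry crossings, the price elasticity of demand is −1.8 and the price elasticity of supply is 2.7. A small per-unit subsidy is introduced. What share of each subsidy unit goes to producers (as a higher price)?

Producer share = 0.4

For a small subsidy around the equilibrium, the benefit split depends on the relative slopes, which at a point are proportional to the elasticities.
Buyer share = εs/(εs + |εd|) = 2.7/(2.7 + 1.8) = 0.6; seller share = |εd|/(εs + |εd|) = 0.4.
So producers capture 0.4 of the subsidy.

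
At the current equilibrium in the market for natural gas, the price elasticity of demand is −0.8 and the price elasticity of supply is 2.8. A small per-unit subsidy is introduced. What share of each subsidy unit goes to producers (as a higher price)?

Producer share = 2/9

For a small subsidy around the equilibrium, the benefit split depends on the relative slopes, which at a point are proportional to the elasticities.
Buyer share = εs/(εs + |εd|) = 2.8/(2.8 + 0.8) = 7/9; seller share = |εd|/(εs + |εd|) = 2/9.
So producers capture 2/9 of the subsidy.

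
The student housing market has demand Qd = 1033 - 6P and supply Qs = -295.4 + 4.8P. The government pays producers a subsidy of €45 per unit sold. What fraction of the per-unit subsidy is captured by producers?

Pre-subsidy: 1033 - 6P = -295.4 + 4.8P gives P* = 123, Q* = 295.
With the subsidy, sellers receive Ps = Pb + 45 for each unit, where Pb is the price buyers pay.
Supply in terms of Pb becomes Qs = -295.4 + 4.8(Pb + 45) = -79.4 + 4.8Pb. Setting this equal to demand: 1033 - 6Pb = -79.4 + 4.8Pb, so Pb = 103.
Sellers receive Ps = 103 + 45 = 148; Q' = 1033 − 6·103 = 415.
Buyers' price falls by P* − Pb = 123 − 103 = 20; sellers' price rises by Ps − P* = 148 − 123 = 25.
So producers capture 25/45 = 5/9 of each unit of subsidy.

Producer share = 5/9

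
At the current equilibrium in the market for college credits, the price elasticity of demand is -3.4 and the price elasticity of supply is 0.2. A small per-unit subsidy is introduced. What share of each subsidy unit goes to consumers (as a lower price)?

Consumer share = 1/18

For a small subsidy around the equilibrium, the benefit split depends on the relative slopes, which at a point are proportional to the elasticities.
Buyer share = εs/(εs + |εd|) = 0.2/(0.2 + 3.4) = 1/18; seller share = |εd|/(εs + |εd|) = 17/18.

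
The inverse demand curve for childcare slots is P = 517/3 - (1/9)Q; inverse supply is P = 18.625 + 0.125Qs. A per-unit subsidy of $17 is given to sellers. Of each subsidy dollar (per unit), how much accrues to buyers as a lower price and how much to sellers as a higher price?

Pre-subsidy: 517/3 - (1/9)Q = 18.625 + 0.125Q gives Q* = 651 and P* = 100.
With the subsidy, sellers receive Ps = Pb + 17 for each unit, where Pb is the price buyers pay.
On the curves, Pb = 517/3 - (1/9)Q and Ps = 18.625 + 0.125Q; the wedge Ps − Pb = 17 gives 18.625 + 0.125Q − (517/3 - (1/9)Q) = 17, so Q' = 723.
Then Pb = 517/3 − (1/9)·723 = 92 and Ps = 18.625 + 0.125·723 = 109.
Buyers' price falls by P* − Pb = 100 − 92 = 8; sellers' price rises by Ps − P* = 109 − 100 = 9.

Buyers gain $8 per unit; sellers gain $9 per unit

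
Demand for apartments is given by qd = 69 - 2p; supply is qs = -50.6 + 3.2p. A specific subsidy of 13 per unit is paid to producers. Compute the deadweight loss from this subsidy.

Deadweight loss = 104

Pre-subsidy: 69 - 2p = -50.6 + 3.2p gives p* = 23, q* = 23.
With the subsidy, sellers receive ps = pb + 13 for each unit, where pb is the price buyers pay.
Supply in terms of pb becomes qs = -50.6 + 3.2(pb + 13) = -9 + 3.2pb. Setting this equal to demand: 69 - 2pb = -9 + 3.2pb, so pb = 15.
Sellers receive ps = 15 + 13 = 28; q' = 69 − 2·15 = 39.
The subsidy expands output by 39 − 23 = 16 past the efficient level; on those units the gap between marginal cost and willingness to pay runs from 0 up to 13.
DWL = ½ × 13 × 16 = 104.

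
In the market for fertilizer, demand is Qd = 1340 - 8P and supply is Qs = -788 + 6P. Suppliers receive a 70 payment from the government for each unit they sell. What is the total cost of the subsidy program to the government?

Government cost = 25480

Pre-subsidy: 1340 - 8P = -788 + 6P gives P* = 152, Q* = 124.
With the subsidy, sellers receive Ps = Pb + 70 for each unit, where Pb is the price buyers pay.
Supply in terms of Pb becomes Qs = -788 + 6(Pb + 70) = -368 + 6Pb. Setting this equal to demand: 1340 - 8Pb = -368 + 6Pb, so Pb = 122.
Sellers receive Ps = 122 + 70 = 192; Q' = 1340 − 8·122 = 364.
Government outlay = subsidy × quantity = 70 × 364 = 25480.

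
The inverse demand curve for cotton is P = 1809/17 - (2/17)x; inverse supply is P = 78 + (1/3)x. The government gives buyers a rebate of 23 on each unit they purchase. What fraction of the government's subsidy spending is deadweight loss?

DWL / government spending = 17/76

Pre-subsidy: 1809/17 - (2/17)x = 78 + (1/3)x gives x* = 63 and P* = 99.
With the rebate, buyers effectively pay Pb = Ps − 23, where Ps is the price sellers receive.
On the curves, Pb = 1809/17 - (2/17)x and Ps = 78 + (1/3)x; the wedge Ps − Pb = 23 gives 78 + (1/3)x − (1809/17 - (2/17)x) = 23, so x' = 114.
Then Pb = 1809/17 − (2/17)·114 = 93 and Ps = 78 + (1/3)·114 = 116.
ΔCS = ½(63 + 114)(99 − 93) = 531; ΔPS = ½(63 + 114)(116 − 99) = 1504.5.
Government spending = 23 × 114 = 2622.
DWL = ½ × 23 × (114 − 63) = 586.5; fraction = 586.5 / 2622 = 17/76.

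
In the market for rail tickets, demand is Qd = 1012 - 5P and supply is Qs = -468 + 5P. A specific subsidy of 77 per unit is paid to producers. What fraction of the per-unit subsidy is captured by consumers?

Pre-subsidy: 1012 - 5P = -468 + 5P gives P* = 148, Q* = 272.
With the subsidy, sellers receive Ps = Pb + 77 for each unit, where Pb is the price buyers pay.
Supply in terms of Pb becomes Qs = -468 + 5(Pb + 77) = -83 + 5Pb. Setting this equal to demand: 1012 - 5Pb = -83 + 5Pb, so Pb = 109.5.
Sellers receive Ps = 109.5 + 77 = 186.5; Q' = 1012 − 5·109.5 = 464.5.
Buyers' price falls by P* − Pb = 148 − 109.5 = 38.5; sellers' price rises by Ps − P* = 186.5 − 148 = 38.5.
So consumers capture 38.5/77 = 0.5 of each unit of subsidy.

Consumer share = 0.5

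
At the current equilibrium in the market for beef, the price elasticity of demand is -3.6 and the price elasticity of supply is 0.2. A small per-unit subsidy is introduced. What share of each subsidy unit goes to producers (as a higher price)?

Producer share = 18/19

For a small subsidy around the equilibrium, the benefit split depends on the relative slopes, which at a point are proportional to the elasticities.
Buyer share = εs/(εs + |εd|) = 0.2/(0.2 + 3.6) = 1/19; seller share = |εd|/(εs + |εd|) = 18/19.
So producers capture 18/19 of the subsidy.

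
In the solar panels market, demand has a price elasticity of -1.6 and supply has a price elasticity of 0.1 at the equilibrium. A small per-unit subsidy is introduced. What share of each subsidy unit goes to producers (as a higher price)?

Producer share = 16/17

For a small subsidy around the equilibrium, the benefit split depends on the relative slopes, which at a point are proportional to the elasticities.
Buyer share = εs/(εs + |εd|) = 0.1/(0.1 + 1.6) = 1/17; seller share = |εd|/(εs + |εd|) = 16/17.
So producers capture 16/17 of the subsidy.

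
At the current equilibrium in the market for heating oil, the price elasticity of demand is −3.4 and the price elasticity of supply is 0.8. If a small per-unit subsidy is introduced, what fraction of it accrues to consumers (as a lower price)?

For a small subsidy around the equilibrium, the benefit split depends on the relative slopes, which at a point are proportional to the elasticities.
Buyer share = εs/(εs + |εd|) = 0.8/(0.8 + 3.4) = 4/21; seller share = |εd|/(εs + |εd|) = 17/21.

Consumer share = 4/21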